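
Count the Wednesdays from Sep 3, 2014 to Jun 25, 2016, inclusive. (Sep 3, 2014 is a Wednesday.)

95

Sep 3, 2014 is a Wednesday; the first Wednesday on or after it is Sep 3, 2014.
From Sep 3, 2014 to Jun 25, 2016: 119 + 365 + 177 = 661 days (rest of 2014, 2015, to Jun 25, 2016 in 2016).
661 ÷ 7 = 94 full weeks with remainder 3, so 94 more Wednesdays after the first → 95.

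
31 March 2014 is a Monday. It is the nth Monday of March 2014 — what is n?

Day 31 falls in week ⌈31/7⌉ of the month.
Days 1–7 hold the 1st Monday, 8–14 the 2nd, 15–21 the 3rd, 22–28 the 4th, 29–31 the 5th.
31 is in the range for the 5th.

5th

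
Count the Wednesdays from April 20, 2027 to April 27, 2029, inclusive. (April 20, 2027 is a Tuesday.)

106

April 20, 2027 is a Tuesday; the first Wednesday on or after it is April 21, 2027 (1 day later).
From April 21, 2027 to April 27, 2029: 254 + 366 + 117 = 737 days (rest of 2027, 2028, to April 27, 2029 in 2029).
737 ÷ 7 = 105 full weeks with remainder 2, so 105 more Wednesdays after the first → 106.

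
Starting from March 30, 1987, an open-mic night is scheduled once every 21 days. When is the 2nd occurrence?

The 2nd occurrence is 1 interval after the first: 1 × 21 = 21 days after March 30, 1987.
March has 31 days — 1 day to the end of March leaves 20.
20 days into April → April 20, 1987.

April 20, 1987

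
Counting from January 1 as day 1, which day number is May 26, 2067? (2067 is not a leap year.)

146

Days in months before May: 31 + 28 + 31 + 30 = 120.
Plus 26 days into May → day 146.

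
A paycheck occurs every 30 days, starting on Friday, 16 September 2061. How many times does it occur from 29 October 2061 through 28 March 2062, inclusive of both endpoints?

Occurrences land 30·i days after 16 September 2061 for i = 0, 1, 2, …
29 October 2061 is 43 days after the start; 43 ÷ 30 = 1 remainder 13; since the remainder is 13, round up to i = 2. First occurrence in the window: #3 on 15 November 2061 (2×30 = 60 days in).
28 March 2062 is 193 days after the start; 193 ÷ 30 = 6 remainder 13. Last occurrence in the window: #7 on 15 March 2062.
Occurrences #3 through #7: 5 in total.

5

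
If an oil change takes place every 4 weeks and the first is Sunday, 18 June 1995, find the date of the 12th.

21 April 1996

The 12th occurrence is 11 intervals after the first: 11 × 28 = 308 days after 18 June 1995.
June has 30 days — 12 days to the end of June leaves 296.
July has 31 days (265 left).
August has 31 days (234 left).
September has 30 days (204 left).
October has 31 days (173 left).
November has 30 days (143 left).
December has 31 days (112 left).
January has 31 days (81 left).
February has 29 days (52 left).
March has 31 days (21 left).
21 days into April → 21 April 1996.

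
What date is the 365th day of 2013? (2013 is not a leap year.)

Jan has 31 days (365 − 31 = 334 remain).
Feb has 28 days (334 − 28 = 306 remain).
Mar has 31 days (306 − 31 = 275 remain).
Apr has 30 days (275 − 30 = 245 remain).
May has 31 days (245 − 31 = 214 remain).
Jun has 30 days (214 − 30 = 184 remain).
Jul has 31 days (184 − 31 = 153 remain).
Aug has 31 days (153 − 31 = 122 remain).
Sep has 30 days (122 − 30 = 92 remain).
Oct has 31 days (92 − 31 = 61 remain).
Nov has 30 days (61 − 30 = 31 remain).
31 into Dec → Dec 31.

Dec 31, 2013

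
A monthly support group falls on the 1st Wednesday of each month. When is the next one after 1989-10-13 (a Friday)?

October 1989 starts on a Sunday, so its 1st Wednesday is 1989-10-04 (3 days in).
That is not after 1989-10-13, so look at November 1989.
November 1989 starts on a Wednesday, so its 1st Wednesday is 1989-11-01.

1989-11-01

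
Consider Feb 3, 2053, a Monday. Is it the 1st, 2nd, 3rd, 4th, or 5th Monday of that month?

Day 3 falls in week ⌈3/7⌉ of the month.
Days 1–7 hold the 1st Monday, 8–14 the 2nd, 15–21 the 3rd, 22–28 the 4th, 29–31 the 5th.
3 is in the range for the 1st.

1st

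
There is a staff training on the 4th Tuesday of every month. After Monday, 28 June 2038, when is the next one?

June 2038 starts on a Tuesday; its first Tuesday is the 1st, so the 4th Tuesday is the 22nd — 22 June 2038.
That is not after 28 June 2038, so look at July 2038.
July 2038 starts on a Thursday; its first Tuesday is the 6th, so the 4th Tuesday is the 27th — 27 July 2038.

27 July 2038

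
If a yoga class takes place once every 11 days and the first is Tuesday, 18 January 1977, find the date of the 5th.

The 5th occurrence is 4 intervals after the first: 4 × 11 = 44 days after 18 January 1977.
January has 31 days — 13 days to the end of January leaves 31.
February has 28 days (3 left).
3 days into March → 3 March 1977.

3 March 1977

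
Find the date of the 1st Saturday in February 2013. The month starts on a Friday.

February 2, 2013

February 2013 begins on a Friday, so the first Saturday is February 2 (1 day later).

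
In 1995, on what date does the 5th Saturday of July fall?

July 1995 begins on a Saturday, so the first Saturday is July 1.
The 5th Saturday is 4 weeks later: 1 + 28 = 29.

July 29, 1995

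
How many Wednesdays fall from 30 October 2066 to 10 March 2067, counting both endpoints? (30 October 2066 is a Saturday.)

30 October 2066 is a Saturday; the first Wednesday on or after it is 3 November 2066 (4 days later).
From 3 November 2066 to 10 March 2067: 27 + 31 + 31 + 28 + 10 = 127 days (rest of November, December, January, February, March).
127 ÷ 7 = 18 full weeks with remainder 1, so 18 more Wednesdays after the first → 19.

19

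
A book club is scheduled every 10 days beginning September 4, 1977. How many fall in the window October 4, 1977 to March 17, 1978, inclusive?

17

Occurrences land 10·i days after September 4, 1977 for i = 0, 1, 2, …
October 4, 1977 is 30 days after the start; 30 ÷ 10 = 3 remainder 0. First occurrence in the window: #4 on October 4, 1977 (3×10 = 30 days in).
March 17, 1978 is 194 days after the start; 194 ÷ 10 = 19 remainder 4. Last occurrence in the window: #20 on March 13, 1978.
Occurrences #4 through #20: 17 in total.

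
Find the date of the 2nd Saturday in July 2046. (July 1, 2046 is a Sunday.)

14 July 2046

July 2046 begins on a Sunday, so the first Saturday is July 7 (6 days later).
The 2nd Saturday is 1 weeks later: 7 + 7 = 14.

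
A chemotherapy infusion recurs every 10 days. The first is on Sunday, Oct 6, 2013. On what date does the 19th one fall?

Apr 4, 2014

The 19th occurrence is 18 intervals after the first: 18 × 10 = 180 days after Oct 6, 2013.
Oct has 31 days — 25 days to the end of Oct leaves 155.
Nov has 30 days (125 left).
Dec has 31 days (94 left).
Jan has 31 days (63 left).
Feb has 28 days (35 left).
Mar has 31 days (4 left).
4 days into Apr → Apr 4, 2014.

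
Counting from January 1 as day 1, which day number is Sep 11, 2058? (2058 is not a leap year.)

254

Days in months before Sep: 31 + 28 + 31 + 30 + 31 + 30 + 31 + 31 = 243.
Plus 11 days into Sep → day 254.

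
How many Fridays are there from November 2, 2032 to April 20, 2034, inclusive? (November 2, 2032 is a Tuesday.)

November 2, 2032 is a Tuesday; the first Friday on or after it is November 5, 2032 (3 days later).
From November 5, 2032 to April 20, 2034: 56 + 365 + 110 = 531 days (rest of 2032, 2033, to April 20, 2034 in 2034).
531 ÷ 7 = 75 full weeks with remainder 6, so 75 more Fridays after the first → 76.

76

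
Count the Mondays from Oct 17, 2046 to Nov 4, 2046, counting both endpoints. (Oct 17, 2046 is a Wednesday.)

2

Oct 17, 2046 is a Wednesday; the first Monday on or after it is Oct 22, 2046 (5 days later).
From Oct 22, 2046 to Nov 4, 2046: 9 + 4 = 13 days (rest of Oct, Nov).
13 ÷ 7 = 1 full weeks with remainder 6, so 1 more Mondays after the first → 2.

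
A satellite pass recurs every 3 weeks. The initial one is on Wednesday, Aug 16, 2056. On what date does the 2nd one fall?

The 2nd occurrence is 1 interval after the first: 1 × 21 = 21 days after Aug 16, 2056.
Aug has 31 days — 15 days to the end of Aug leaves 6.
6 days into Sep → Sep 6, 2056.

Sep 6, 2056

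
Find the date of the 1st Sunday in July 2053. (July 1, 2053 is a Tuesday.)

6 July 2053

July 2053 begins on a Tuesday, so the first Sunday is July 6 (5 days later).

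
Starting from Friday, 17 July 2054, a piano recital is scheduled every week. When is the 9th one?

The 9th occurrence is 8 intervals after the first: 8 × 7 = 56 days after 17 July 2054.
July has 31 days — 14 days to the end of July leaves 42.
August has 31 days (11 left).
11 days into September → 11 September 2054.

11 September 2054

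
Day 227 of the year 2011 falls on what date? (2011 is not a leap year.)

January has 31 days (227 − 31 = 196 remain).
February has 28 days (196 − 28 = 168 remain).
March has 31 days (168 − 31 = 137 remain).
April has 30 days (137 − 30 = 107 remain).
May has 31 days (107 − 31 = 76 remain).
June has 30 days (76 − 30 = 46 remain).
July has 31 days (46 − 31 = 15 remain).
15 into August → August 15.

August 15, 2011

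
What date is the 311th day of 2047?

7 November 2047

January has 31 days (311 − 31 = 280 remain).
February has 28 days (280 − 28 = 252 remain).
March has 31 days (252 − 31 = 221 remain).
April has 30 days (221 − 30 = 191 remain).
May has 31 days (191 − 31 = 160 remain).
June has 30 days (160 − 30 = 130 remain).
July has 31 days (130 − 31 = 99 remain).
August has 31 days (99 − 31 = 68 remain).
September has 30 days (68 − 30 = 38 remain).
October has 31 days (38 − 31 = 7 remain).
7 into November → November 7.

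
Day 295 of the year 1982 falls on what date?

January has 31 days (295 − 31 = 264 remain).
February has 28 days (264 − 28 = 236 remain).
March has 31 days (236 − 31 = 205 remain).
April has 30 days (205 − 30 = 175 remain).
May has 31 days (175 − 31 = 144 remain).
June has 30 days (144 − 30 = 114 remain).
July has 31 days (114 − 31 = 83 remain).
August has 31 days (83 − 31 = 52 remain).
September has 30 days (52 − 30 = 22 remain).
22 into October → October 22.

October 22, 1982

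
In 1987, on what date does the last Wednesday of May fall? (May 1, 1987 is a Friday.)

1987-05-27

May 1987 begins on a Friday, so the first Wednesday is May 6 (5 days later).
May 1987 has 31 days. Adding weeks: 6, 13, 20, 27 — the last one ≤ 31 is the 27th.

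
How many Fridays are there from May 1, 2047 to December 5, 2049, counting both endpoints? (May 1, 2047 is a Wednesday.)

136

May 1, 2047 is a Wednesday; the first Friday on or after it is May 3, 2047 (2 days later).
From May 3, 2047 to December 5, 2049: 242 + 366 + 339 = 947 days (rest of 2047, 2048, to December 5, 2049 in 2049).
947 ÷ 7 = 135 full weeks with remainder 2, so 135 more Fridays after the first → 136.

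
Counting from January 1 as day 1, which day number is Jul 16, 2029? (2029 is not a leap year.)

Days in months before Jul: 31 + 28 + 31 + 30 + 31 + 30 = 181.
Plus 16 days into Jul → day 197.

197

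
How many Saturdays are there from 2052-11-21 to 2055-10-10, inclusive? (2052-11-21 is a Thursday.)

151

2052-11-21 is a Thursday; the first Saturday on or after it is 2052-11-23 (2 days later).
From 2052-11-23 to 2055-10-10: 38 + 365 + 365 + 283 = 1051 days (rest of 2052, 2053, 2054, to 2055-10-10 in 2055).
1051 ÷ 7 = 150 full weeks with remainder 1, so 150 more Saturdays after the first → 151.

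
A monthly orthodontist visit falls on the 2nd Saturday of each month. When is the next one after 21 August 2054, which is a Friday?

August 2054 starts on a Saturday; its first Saturday is the 1st, so the 2nd Saturday is the 8th — 8 August 2054.
That is not after 21 August 2054, so look at September 2054.
September 2054 starts on a Tuesday; its first Saturday is the 5th, so the 2nd Saturday is the 12th — 12 September 2054.

12 September 2054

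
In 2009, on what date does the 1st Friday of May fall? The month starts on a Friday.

May 2009 begins on a Friday, so the first Friday is May 1.

2009-05-01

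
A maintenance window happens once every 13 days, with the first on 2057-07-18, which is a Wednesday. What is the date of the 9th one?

The 9th occurrence is 8 intervals after the first: 8 × 13 = 104 days after 2057-07-18.
July has 31 days — 13 days to the end of July leaves 91.
August has 31 days (60 left).
September has 30 days (30 left).
30 days into October → 2057-10-30.

2057-10-30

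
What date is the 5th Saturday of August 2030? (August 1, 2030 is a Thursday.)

August 2030 begins on a Thursday, so the first Saturday is August 3 (2 days later).
The 5th Saturday is 4 weeks later: 3 + 28 = 31.

2030-08-31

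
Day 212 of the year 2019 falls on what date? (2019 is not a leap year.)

Jul 31, 2019

Jan has 31 days (212 − 31 = 181 remain).
Feb has 28 days (181 − 28 = 153 remain).
Mar has 31 days (153 − 31 = 122 remain).
Apr has 30 days (122 − 30 = 92 remain).
May has 31 days (92 − 31 = 61 remain).
Jun has 30 days (61 − 30 = 31 remain).
31 into Jul → Jul 31.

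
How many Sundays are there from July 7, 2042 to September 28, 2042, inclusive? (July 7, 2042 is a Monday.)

12

July 7, 2042 is a Monday; the first Sunday on or after it is July 13, 2042 (6 days later).
From July 13, 2042 to September 28, 2042: 18 + 31 + 28 = 77 days (rest of July, August, September).
77 ÷ 7 = 11 full weeks with remainder 0, so 11 more Sundays after the first → 12.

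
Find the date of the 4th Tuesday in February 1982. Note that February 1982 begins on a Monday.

February 1982 begins on a Monday, so the first Tuesday is February 2 (1 day later).
The 4th Tuesday is 3 weeks later: 2 + 21 = 23.

February 23, 1982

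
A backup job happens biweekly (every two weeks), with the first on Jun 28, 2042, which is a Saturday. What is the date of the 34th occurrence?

The 34th occurrence is 33 intervals after the first: 33 × 14 = 462 days after Jun 28, 2042.
Jun has 30 days — 2 days to the end of Jun leaves 460.
From end of Jun to end of 2042 is 184 days (276 left).
Jan has 31 days (245 left).
Feb has 28 days (217 left).
Mar has 31 days (186 left).
Apr has 30 days (156 left).
May has 31 days (125 left).
Jun has 30 days (95 left).
Jul has 31 days (64 left).
Aug has 31 days (33 left).
Sep has 30 days (3 left).
3 days into Oct → Oct 3, 2043.

Oct 3, 2043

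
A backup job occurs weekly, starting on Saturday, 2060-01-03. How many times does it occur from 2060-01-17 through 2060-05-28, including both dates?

19

Occurrences land 7·i days after 2060-01-03 for i = 0, 1, 2, …
2060-01-17 is 14 days after the start; 14 ÷ 7 = 2 remainder 0. First occurrence in the window: #3 on 2060-01-17 (2×7 = 14 days in).
2060-05-28 is 146 days after the start; 146 ÷ 7 = 20 remainder 6. Last occurrence in the window: #21 on 2060-05-22.
Occurrences #3 through #21: 19 in total.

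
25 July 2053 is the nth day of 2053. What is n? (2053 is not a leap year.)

206

Days in months before July: 31 + 28 + 31 + 30 + 31 + 30 = 181.
Plus 25 days into July → day 206.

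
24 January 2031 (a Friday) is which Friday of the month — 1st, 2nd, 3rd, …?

4th

Day 24 falls in week ⌈24/7⌉ of the month.
Days 1–7 hold the 1st Friday, 8–14 the 2nd, 15–21 the 3rd, 22–28 the 4th, 29–31 the 5th.
24 is in the range for the 4th.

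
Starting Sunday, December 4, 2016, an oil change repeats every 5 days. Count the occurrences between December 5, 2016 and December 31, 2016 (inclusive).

5

Occurrences land 5·i days after December 4, 2016 for i = 0, 1, 2, …
December 5, 2016 is 1 day after the start; 1 ÷ 5 = 0 remainder 1; since the remainder is 1, round up to i = 1. First occurrence in the window: #2 on December 9, 2016 (1×5 = 5 days in).
December 31, 2016 is 27 days after the start; 27 ÷ 5 = 5 remainder 2. Last occurrence in the window: #6 on December 29, 2016.
Occurrences #2 through #6: 5 in total.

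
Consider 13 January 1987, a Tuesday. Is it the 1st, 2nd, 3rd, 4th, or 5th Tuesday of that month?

Day 13 falls in week ⌈13/7⌉ of the month.
Days 1–7 hold the 1st Tuesday, 8–14 the 2nd, 15–21 the 3rd, 22–28 the 4th, 29–31 the 5th.
13 is in the range for the 2nd.

2nd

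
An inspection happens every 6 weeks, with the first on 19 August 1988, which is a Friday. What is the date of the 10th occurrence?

The 10th occurrence is 9 intervals after the first: 9 × 42 = 378 days after 19 August 1988.
August has 31 days — 12 days to the end of August leaves 366.
September has 30 days (336 left).
October has 31 days (305 left).
November has 30 days (275 left).
December has 31 days (244 left).
January has 31 days (213 left).
February has 28 days (185 left).
March has 31 days (154 left).
April has 30 days (124 left).
May has 31 days (93 left).
June has 30 days (63 left).
July has 31 days (32 left).
August has 31 days (1 left).
1 day into September → 1 September 1989.

1 September 1989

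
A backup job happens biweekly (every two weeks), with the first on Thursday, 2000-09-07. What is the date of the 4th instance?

2000-10-19

The 4th occurrence is 3 intervals after the first: 3 × 14 = 42 days after 2000-09-07.
September has 30 days — 23 days to the end of September leaves 19.
19 days into October → 2000-10-19.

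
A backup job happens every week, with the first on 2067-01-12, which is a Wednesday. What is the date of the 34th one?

The 34th occurrence is 33 intervals after the first: 33 × 7 = 231 days after 2067-01-12.
January has 31 days — 19 days to the end of January leaves 212.
February has 28 days (184 left).
March has 31 days (153 left).
April has 30 days (123 left).
May has 31 days (92 left).
June has 30 days (62 left).
July has 31 days (31 left).
31 days into August → 2067-08-31.

2067-08-31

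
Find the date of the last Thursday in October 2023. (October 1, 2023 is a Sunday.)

October 26, 2023

October 2023 begins on a Sunday, so the first Thursday is October 5 (4 days later).
October 2023 has 31 days. Adding weeks: 5, 12, 19, 26 — the last one ≤ 31 is the 26th.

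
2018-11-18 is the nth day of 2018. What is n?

Days in months before November: 31 + 28 + 31 + 30 + 31 + 30 + 31 + 31 + 30 + 31 = 304.
Plus 18 days into November → day 322.

322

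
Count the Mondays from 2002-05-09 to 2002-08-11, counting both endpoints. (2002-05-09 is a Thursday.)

2002-05-09 is a Thursday; the first Monday on or after it is 2002-05-13 (4 days later).
From 2002-05-13 to 2002-08-11: 18 + 30 + 31 + 11 = 90 days (rest of May, June, July, August).
90 ÷ 7 = 12 full weeks with remainder 6, so 12 more Mondays after the first → 13.

13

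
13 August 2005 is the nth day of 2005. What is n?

225

Days in months before August: 31 + 28 + 31 + 30 + 31 + 30 + 31 = 212.
Plus 13 days into August → day 225.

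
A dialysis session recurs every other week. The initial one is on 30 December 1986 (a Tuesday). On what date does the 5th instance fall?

The 5th occurrence is 4 intervals after the first: 4 × 14 = 56 days after 30 December 1986.
December has 31 days — 1 day to the end of December leaves 55.
January has 31 days (24 left).
24 days into February → 24 February 1987.

24 February 1987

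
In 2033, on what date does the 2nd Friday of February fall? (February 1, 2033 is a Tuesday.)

February 2033 begins on a Tuesday, so the first Friday is February 4 (3 days later).
The 2nd Friday is 1 weeks later: 4 + 7 = 11.

February 11, 2033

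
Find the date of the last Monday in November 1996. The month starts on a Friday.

1996-11-25

November 1996 begins on a Friday, so the first Monday is November 4 (3 days later).
November 1996 has 30 days. Adding weeks: 4, 11, 18, 25 — the last one ≤ 30 is the 25th.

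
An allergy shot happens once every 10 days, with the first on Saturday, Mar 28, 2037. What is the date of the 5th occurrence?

The 5th occurrence is 4 intervals after the first: 4 × 10 = 40 days after Mar 28, 2037.
Mar has 31 days — 3 days to the end of Mar leaves 37.
Apr has 30 days (7 left).
7 days into May → May 7, 2037.

May 7, 2037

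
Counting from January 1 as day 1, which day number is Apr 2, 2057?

Days in months before Apr: 31 + 28 + 31 = 90.
Plus 2 days into Apr → day 92.

92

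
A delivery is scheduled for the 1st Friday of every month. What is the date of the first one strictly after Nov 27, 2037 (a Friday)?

Dec 4, 2037

Nov 2037 starts on a Sunday, so its 1st Friday is Nov 6, 2037 (5 days in).
That is not after Nov 27, 2037, so look at Dec 2037.
Dec 2037 starts on a Tuesday, so its 1st Friday is Dec 4, 2037 (3 days in).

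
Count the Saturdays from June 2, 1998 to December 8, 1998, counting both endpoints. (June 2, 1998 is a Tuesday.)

27

June 2, 1998 is a Tuesday; the first Saturday on or after it is June 6, 1998 (4 days later).
From June 6, 1998 to December 8, 1998: 24 + 31 + 31 + 30 + 31 + 30 + 8 = 185 days (rest of June, July, August, September, October, November, December).
185 ÷ 7 = 26 full weeks with remainder 3, so 26 more Saturdays after the first → 27.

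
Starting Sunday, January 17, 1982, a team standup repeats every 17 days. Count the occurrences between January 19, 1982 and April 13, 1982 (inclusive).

5

Occurrences land 17·i days after January 17, 1982 for i = 0, 1, 2, …
January 19, 1982 is 2 days after the start; 2 ÷ 17 = 0 remainder 2; since the remainder is 2, round up to i = 1. First occurrence in the window: #2 on February 3, 1982 (1×17 = 17 days in).
April 13, 1982 is 86 days after the start; 86 ÷ 17 = 5 remainder 1. Last occurrence in the window: #6 on April 12, 1982.
Occurrences #2 through #6: 5 in total.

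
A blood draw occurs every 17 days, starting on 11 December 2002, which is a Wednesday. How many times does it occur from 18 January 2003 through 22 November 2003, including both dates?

18

Occurrences land 17·i days after 11 December 2002 for i = 0, 1, 2, …
18 January 2003 is 38 days after the start; 38 ÷ 17 = 2 remainder 4; since the remainder is 4, round up to i = 3. First occurrence in the window: #4 on 31 January 2003 (3×17 = 51 days in).
22 November 2003 is 346 days after the start; 346 ÷ 17 = 20 remainder 6. Last occurrence in the window: #21 on 16 November 2003.
Occurrences #4 through #21: 18 in total.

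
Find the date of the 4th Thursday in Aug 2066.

Aug 26, 2066

The first Thursday of Aug 2066 is Aug 5.
The 4th Thursday is 3 weeks later: 5 + 21 = 26.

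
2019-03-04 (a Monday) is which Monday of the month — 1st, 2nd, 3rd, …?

Day 4 falls in week ⌈4/7⌉ of the month.
Days 1–7 hold the 1st Monday, 8–14 the 2nd, 15–21 the 3rd, 22–28 the 4th, 29–31 the 5th.
4 is in the range for the 1st.

1st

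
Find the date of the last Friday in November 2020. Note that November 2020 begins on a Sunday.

November 2020 begins on a Sunday, so the first Friday is November 6 (5 days later).
November 2020 has 30 days. Adding weeks: 6, 13, 20, 27 — the last one ≤ 30 is the 27th.

2020-11-27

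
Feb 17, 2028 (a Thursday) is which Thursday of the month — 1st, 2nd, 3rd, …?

Day 17 falls in week ⌈17/7⌉ of the month.
Days 1–7 hold the 1st Thursday, 8–14 the 2nd, 15–21 the 3rd, 22–28 the 4th, 29–31 the 5th.
17 is in the range for the 3rd.

3rd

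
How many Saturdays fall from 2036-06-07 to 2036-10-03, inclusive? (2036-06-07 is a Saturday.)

17

2036-06-07 is a Saturday; the first Saturday on or after it is 2036-06-07.
From 2036-06-07 to 2036-10-03: 23 + 31 + 31 + 30 + 3 = 118 days (rest of June, July, August, September, October).
118 ÷ 7 = 16 full weeks with remainder 6, so 16 more Saturdays after the first → 17.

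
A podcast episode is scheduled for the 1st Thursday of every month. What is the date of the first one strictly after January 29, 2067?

February 3, 2067

January 2067 starts on a Saturday, so its 1st Thursday is January 6, 2067 (5 days in).
That is not after January 29, 2067, so look at February 2067.
February 2067 starts on a Tuesday, so its 1st Thursday is February 3, 2067 (2 days in).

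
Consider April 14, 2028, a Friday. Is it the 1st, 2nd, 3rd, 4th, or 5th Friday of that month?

2nd

Day 14 falls in week ⌈14/7⌉ of the month.
Days 1–7 hold the 1st Friday, 8–14 the 2nd, 15–21 the 3rd, 22–28 the 4th, 29–31 the 5th.
14 is in the range for the 2nd.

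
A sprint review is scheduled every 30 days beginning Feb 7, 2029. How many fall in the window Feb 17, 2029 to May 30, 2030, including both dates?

15

Occurrences land 30·i days after Feb 7, 2029 for i = 0, 1, 2, …
Feb 17, 2029 is 10 days after the start; 10 ÷ 30 = 0 remainder 10; since the remainder is 10, round up to i = 1. First occurrence in the window: #2 on Mar 9, 2029 (1×30 = 30 days in).
May 30, 2030 is 477 days after the start; 477 ÷ 30 = 15 remainder 27. Last occurrence in the window: #16 on May 3, 2030.
Occurrences #2 through #16: 15 in total.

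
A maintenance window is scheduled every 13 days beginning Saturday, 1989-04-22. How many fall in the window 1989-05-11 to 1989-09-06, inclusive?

9

Occurrences land 13·i days after 1989-04-22 for i = 0, 1, 2, …
1989-05-11 is 19 days after the start; 19 ÷ 13 = 1 remainder 6; since the remainder is 6, round up to i = 2. First occurrence in the window: #3 on 1989-05-18 (2×13 = 26 days in).
1989-09-06 is 137 days after the start; 137 ÷ 13 = 10 remainder 7. Last occurrence in the window: #11 on 1989-08-30.
Occurrences #3 through #11: 9 in total.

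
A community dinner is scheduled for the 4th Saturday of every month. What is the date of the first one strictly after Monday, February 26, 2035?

March 24, 2035

February 2035 starts on a Thursday; its first Saturday is the 3rd, so the 4th Saturday is the 24th — February 24, 2035.
That is not after February 26, 2035, so look at March 2035.
March 2035 starts on a Thursday; its first Saturday is the 3rd, so the 4th Saturday is the 24th — March 24, 2035.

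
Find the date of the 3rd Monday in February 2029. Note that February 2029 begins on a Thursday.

February 2029 begins on a Thursday, so the first Monday is February 5 (4 days later).
The 3rd Monday is 2 weeks later: 5 + 14 = 19.

19 February 2029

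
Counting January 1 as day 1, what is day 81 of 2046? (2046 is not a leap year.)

March 22, 2046

January has 31 days (81 − 31 = 50 remain).
February has 28 days (50 − 28 = 22 remain).
22 into March → March 22.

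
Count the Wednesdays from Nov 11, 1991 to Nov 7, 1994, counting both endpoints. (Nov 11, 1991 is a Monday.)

156

Nov 11, 1991 is a Monday; the first Wednesday on or after it is Nov 13, 1991 (2 days later).
From Nov 13, 1991 to Nov 7, 1994: 48 + 366 + 365 + 311 = 1090 days (rest of 1991, 1992, 1993, to Nov 7, 1994 in 1994).
1090 ÷ 7 = 155 full weeks with remainder 5, so 155 more Wednesdays after the first → 156.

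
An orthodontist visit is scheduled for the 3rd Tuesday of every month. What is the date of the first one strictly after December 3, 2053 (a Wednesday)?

December 2053 starts on a Monday; its first Tuesday is the 2nd, so the 3rd Tuesday is the 16th — December 16, 2053.
December 16, 2053 is after December 3, 2053, so that is the next one.

December 16, 2053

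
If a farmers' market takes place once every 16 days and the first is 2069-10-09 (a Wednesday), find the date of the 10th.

The 10th occurrence is 9 intervals after the first: 9 × 16 = 144 days after 2069-10-09.
October has 31 days — 22 days to the end of October leaves 122.
November has 30 days (92 left).
December has 31 days (61 left).
January has 31 days (30 left).
February has 28 days (2 left).
2 days into March → 2070-03-02.

2070-03-02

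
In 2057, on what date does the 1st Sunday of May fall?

2057-05-06

May 2057 begins on a Tuesday, so the first Sunday is May 6 (5 days later).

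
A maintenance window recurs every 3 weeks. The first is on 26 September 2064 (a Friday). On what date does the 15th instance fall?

The 15th occurrence is 14 intervals after the first: 14 × 21 = 294 days after 26 September 2064.
September has 30 days — 4 days to the end of September leaves 290.
October has 31 days (259 left).
November has 30 days (229 left).
December has 31 days (198 left).
January has 31 days (167 left).
February has 28 days (139 left).
March has 31 days (108 left).
April has 30 days (78 left).
May has 31 days (47 left).
June has 30 days (17 left).
17 days into July → 17 July 2065.

17 July 2065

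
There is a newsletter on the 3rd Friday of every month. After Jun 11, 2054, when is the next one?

Jun 2054 starts on a Monday; its first Friday is the 5th, so the 3rd Friday is the 19th — Jun 19, 2054.
Jun 19, 2054 is after Jun 11, 2054, so that is the next one.

Jun 19, 2054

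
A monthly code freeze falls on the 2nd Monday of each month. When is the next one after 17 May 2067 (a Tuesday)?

13 June 2067

May 2067 starts on a Sunday; its first Monday is the 2nd, so the 2nd Monday is the 9th — 9 May 2067.
That is not after 17 May 2067, so look at June 2067.
June 2067 starts on a Wednesday; its first Monday is the 6th, so the 2nd Monday is the 13th — 13 June 2067.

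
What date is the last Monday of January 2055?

2055-01-25

January 2055 begins on a Friday, so the first Monday is January 4 (3 days later).
January 2055 has 31 days. Adding weeks: 4, 11, 18, 25 — the last one ≤ 31 is the 25th.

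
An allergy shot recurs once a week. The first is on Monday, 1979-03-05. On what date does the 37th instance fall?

The 37th occurrence is 36 intervals after the first: 36 × 7 = 252 days after 1979-03-05.
March has 31 days — 26 days to the end of March leaves 226.
April has 30 days (196 left).
May has 31 days (165 left).
June has 30 days (135 left).
July has 31 days (104 left).
August has 31 days (73 left).
September has 30 days (43 left).
October has 31 days (12 left).
12 days into November → 1979-11-12.

1979-11-12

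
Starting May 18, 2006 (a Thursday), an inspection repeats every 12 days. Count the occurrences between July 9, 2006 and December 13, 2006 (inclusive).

13

Occurrences land 12·i days after May 18, 2006 for i = 0, 1, 2, …
July 9, 2006 is 52 days after the start; 52 ÷ 12 = 4 remainder 4; since the remainder is 4, round up to i = 5. First occurrence in the window: #6 on July 17, 2006 (5×12 = 60 days in).
December 13, 2006 is 209 days after the start; 209 ÷ 12 = 17 remainder 5. Last occurrence in the window: #18 on December 8, 2006.
Occurrences #6 through #18: 13 in total.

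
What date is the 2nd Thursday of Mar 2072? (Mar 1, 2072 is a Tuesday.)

Mar 2072 begins on a Tuesday, so the first Thursday is Mar 3 (2 days later).
The 2nd Thursday is 1 weeks later: 3 + 7 = 10.

Mar 10, 2072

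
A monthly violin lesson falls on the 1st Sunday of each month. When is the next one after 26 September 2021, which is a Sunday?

3 October 2021

September 2021 starts on a Wednesday, so its 1st Sunday is 5 September 2021 (4 days in).
That is not after 26 September 2021, so look at October 2021.
October 2021 starts on a Friday, so its 1st Sunday is 3 October 2021 (2 days in).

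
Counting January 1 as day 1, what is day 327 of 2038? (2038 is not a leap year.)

January has 31 days (327 − 31 = 296 remain).
February has 28 days (296 − 28 = 268 remain).
March has 31 days (268 − 31 = 237 remain).
April has 30 days (237 − 30 = 207 remain).
May has 31 days (207 − 31 = 176 remain).
June has 30 days (176 − 30 = 146 remain).
July has 31 days (146 − 31 = 115 remain).
August has 31 days (115 − 31 = 84 remain).
September has 30 days (84 − 30 = 54 remain).
October has 31 days (54 − 31 = 23 remain).
23 into November → November 23.

23 November 2038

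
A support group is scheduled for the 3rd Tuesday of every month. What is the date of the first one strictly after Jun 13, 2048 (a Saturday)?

Jun 2048 starts on a Monday; its first Tuesday is the 2nd, so the 3rd Tuesday is the 16th — Jun 16, 2048.
Jun 16, 2048 is after Jun 13, 2048, so that is the next one.

Jun 16, 2048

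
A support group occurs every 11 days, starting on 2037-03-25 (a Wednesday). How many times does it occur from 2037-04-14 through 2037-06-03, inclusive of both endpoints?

5

Occurrences land 11·i days after 2037-03-25 for i = 0, 1, 2, …
2037-04-14 is 20 days after the start; 20 ÷ 11 = 1 remainder 9; since the remainder is 9, round up to i = 2. First occurrence in the window: #3 on 2037-04-16 (2×11 = 22 days in).
2037-06-03 is 70 days after the start; 70 ÷ 11 = 6 remainder 4. Last occurrence in the window: #7 on 2037-05-30.
Occurrences #3 through #7: 5 in total.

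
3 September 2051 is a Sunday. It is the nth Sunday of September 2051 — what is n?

1st

Day 3 falls in week ⌈3/7⌉ of the month.
Days 1–7 hold the 1st Sunday, 8–14 the 2nd, 15–21 the 3rd, 22–28 the 4th, 29–31 the 5th.
3 is in the range for the 1st.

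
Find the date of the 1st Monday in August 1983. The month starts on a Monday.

August 1983 begins on a Monday, so the first Monday is August 1.

1 August 1983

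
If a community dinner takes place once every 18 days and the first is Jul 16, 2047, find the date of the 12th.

The 12th occurrence is 11 intervals after the first: 11 × 18 = 198 days after Jul 16, 2047.
Jul has 31 days — 15 days to the end of Jul leaves 183.
Aug has 31 days (152 left).
Sep has 30 days (122 left).
Oct has 31 days (91 left).
Nov has 30 days (61 left).
Dec has 31 days (30 left).
30 days into Jan → Jan 30, 2048.

Jan 30, 2048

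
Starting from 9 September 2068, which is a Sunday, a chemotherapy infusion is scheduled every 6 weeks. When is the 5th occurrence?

The 5th occurrence is 4 intervals after the first: 4 × 42 = 168 days after 9 September 2068.
September has 30 days — 21 days to the end of September leaves 147.
October has 31 days (116 left).
November has 30 days (86 left).
December has 31 days (55 left).
January has 31 days (24 left).
24 days into February → 24 February 2069.

24 February 2069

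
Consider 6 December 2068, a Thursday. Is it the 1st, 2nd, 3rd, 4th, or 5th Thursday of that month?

1st

Day 6 falls in week ⌈6/7⌉ of the month.
Days 1–7 hold the 1st Thursday, 8–14 the 2nd, 15–21 the 3rd, 22–28 the 4th, 29–31 the 5th.
6 is in the range for the 1st.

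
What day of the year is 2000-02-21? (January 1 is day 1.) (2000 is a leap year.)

Days in months before February: 31 = 31.
Plus 21 days into February → day 52.

52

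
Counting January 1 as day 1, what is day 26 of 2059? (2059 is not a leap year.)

Jan 26, 2059

26 into Jan → Jan 26.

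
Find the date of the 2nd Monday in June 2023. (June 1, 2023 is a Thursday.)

June 12, 2023

June 2023 begins on a Thursday, so the first Monday is June 5 (4 days later).
The 2nd Monday is 1 weeks later: 5 + 7 = 12.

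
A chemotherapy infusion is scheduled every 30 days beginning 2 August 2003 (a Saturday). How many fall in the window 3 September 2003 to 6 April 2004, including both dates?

Occurrences land 30·i days after 2 August 2003 for i = 0, 1, 2, …
3 September 2003 is 32 days after the start; 32 ÷ 30 = 1 remainder 2; since the remainder is 2, round up to i = 2. First occurrence in the window: #3 on 1 October 2003 (2×30 = 60 days in).
6 April 2004 is 248 days after the start; 248 ÷ 30 = 8 remainder 8. Last occurrence in the window: #9 on 29 March 2004.
Occurrences #3 through #9: 7 in total.

7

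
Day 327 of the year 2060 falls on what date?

22 November 2060

January has 31 days (327 − 31 = 296 remain).
February has 29 days (296 − 29 = 267 remain).
March has 31 days (267 − 31 = 236 remain).
April has 30 days (236 − 30 = 206 remain).
May has 31 days (206 − 31 = 175 remain).
June has 30 days (175 − 30 = 145 remain).
July has 31 days (145 − 31 = 114 remain).
August has 31 days (114 − 31 = 83 remain).
September has 30 days (83 − 30 = 53 remain).
October has 31 days (53 − 31 = 22 remain).
22 into November → November 22.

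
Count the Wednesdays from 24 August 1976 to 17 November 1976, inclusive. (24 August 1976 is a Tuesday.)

24 August 1976 is a Tuesday; the first Wednesday on or after it is 25 August 1976 (1 day later).
From 25 August 1976 to 17 November 1976: 6 + 30 + 31 + 17 = 84 days (rest of August, September, October, November).
84 ÷ 7 = 12 full weeks with remainder 0, so 12 more Wednesdays after the first → 13.

13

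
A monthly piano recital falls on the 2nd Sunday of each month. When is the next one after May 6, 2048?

May 2048 starts on a Friday; its first Sunday is the 3rd, so the 2nd Sunday is the 10th — May 10, 2048.
May 10, 2048 is after May 6, 2048, so that is the next one.

May 10, 2048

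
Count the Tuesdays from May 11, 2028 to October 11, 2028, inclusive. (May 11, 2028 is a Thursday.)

May 11, 2028 is a Thursday; the first Tuesday on or after it is May 16, 2028 (5 days later).
From May 16, 2028 to October 11, 2028: 15 + 30 + 31 + 31 + 30 + 11 = 148 days (rest of May, June, July, August, September, October).
148 ÷ 7 = 21 full weeks with remainder 1, so 21 more Tuesdays after the first → 22.

22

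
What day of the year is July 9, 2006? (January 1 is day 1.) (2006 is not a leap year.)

190

Days in months before July: 31 + 28 + 31 + 30 + 31 + 30 = 181.
Plus 9 days into July → day 190.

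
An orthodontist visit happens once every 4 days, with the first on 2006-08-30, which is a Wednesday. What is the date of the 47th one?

The 47th occurrence is 46 intervals after the first: 46 × 4 = 184 days after 2006-08-30.
August has 31 days — 1 day to the end of August leaves 183.
September has 30 days (153 left).
October has 31 days (122 left).
November has 30 days (92 left).
December has 31 days (61 left).
January has 31 days (30 left).
February has 28 days (2 left).
2 days into March → 2007-03-02.

2007-03-02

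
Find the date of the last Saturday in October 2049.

October 30, 2049

October 2049 begins on a Friday, so the first Saturday is October 2 (1 day later).
October 2049 has 31 days. Adding weeks: 2, 9, 16, 23, 30 — the last one ≤ 31 is the 30th.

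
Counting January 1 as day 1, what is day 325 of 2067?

November 21, 2067

January has 31 days (325 − 31 = 294 remain).
February has 28 days (294 − 28 = 266 remain).
March has 31 days (266 − 31 = 235 remain).
April has 30 days (235 − 30 = 205 remain).
May has 31 days (205 − 31 = 174 remain).
June has 30 days (174 − 30 = 144 remain).
July has 31 days (144 − 31 = 113 remain).
August has 31 days (113 − 31 = 82 remain).
September has 30 days (82 − 30 = 52 remain).
October has 31 days (52 − 31 = 21 remain).
21 into November → November 21.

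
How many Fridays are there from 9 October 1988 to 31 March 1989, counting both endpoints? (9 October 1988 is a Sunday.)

9 October 1988 is a Sunday; the first Friday on or after it is 14 October 1988 (5 days later).
From 14 October 1988 to 31 March 1989: 17 + 30 + 31 + 31 + 28 + 31 = 168 days (rest of October, November, December, January, February, March).
168 ÷ 7 = 24 full weeks with remainder 0, so 24 more Fridays after the first → 25.

25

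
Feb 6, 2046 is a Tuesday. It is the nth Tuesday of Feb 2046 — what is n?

Day 6 falls in week ⌈6/7⌉ of the month.
Days 1–7 hold the 1st Tuesday, 8–14 the 2nd, 15–21 the 3rd, 22–28 the 4th, 29–31 the 5th.
6 is in the range for the 1st.

1st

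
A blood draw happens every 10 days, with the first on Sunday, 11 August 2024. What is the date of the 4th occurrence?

The 4th occurrence is 3 intervals after the first: 3 × 10 = 30 days after 11 August 2024.
August has 31 days — 20 days to the end of August leaves 10.
10 days into September → 10 September 2024.

10 September 2024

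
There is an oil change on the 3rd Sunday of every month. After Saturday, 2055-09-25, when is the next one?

2055-10-17

September 2055 starts on a Wednesday; its first Sunday is the 5th, so the 3rd Sunday is the 19th — 2055-09-19.
That is not after 2055-09-25, so look at October 2055.
October 2055 starts on a Friday; its first Sunday is the 3rd, so the 3rd Sunday is the 17th — 2055-10-17.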